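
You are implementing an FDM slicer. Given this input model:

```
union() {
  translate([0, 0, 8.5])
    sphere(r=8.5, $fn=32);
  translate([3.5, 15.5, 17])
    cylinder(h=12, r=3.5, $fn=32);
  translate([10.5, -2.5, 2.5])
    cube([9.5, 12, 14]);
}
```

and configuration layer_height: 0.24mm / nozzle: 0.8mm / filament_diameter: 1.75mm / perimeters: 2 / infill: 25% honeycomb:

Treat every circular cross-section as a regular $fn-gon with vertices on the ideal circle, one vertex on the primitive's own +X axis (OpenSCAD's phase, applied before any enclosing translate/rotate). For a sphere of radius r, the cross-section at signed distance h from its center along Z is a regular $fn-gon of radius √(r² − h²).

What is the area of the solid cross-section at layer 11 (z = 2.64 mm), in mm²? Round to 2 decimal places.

At z = 2.64 mm: the r=8.5 sphere contributes a regular 32-gon of circumradius √(8.5²−5.86²) = 6.157 (area = (32/2)·6.157²·sin(360°/32) = 118.34 mm²); the cylinder at (3.5, 15.5) does not reach this height (z outside [17, 29]); the cube at (10.5, -2.5) is present — its section is the full 9.5×12 rectangle (area 114.00 mm²); Merging all regions: the 2 present regions are separate (no shared area or edge), so areas and boundary lengths simply add and each stays a separate island — area = 232.34 mm². Overall, the cross-section has 2 separate islands. Net area = 232.34 mm².

232.34 mm²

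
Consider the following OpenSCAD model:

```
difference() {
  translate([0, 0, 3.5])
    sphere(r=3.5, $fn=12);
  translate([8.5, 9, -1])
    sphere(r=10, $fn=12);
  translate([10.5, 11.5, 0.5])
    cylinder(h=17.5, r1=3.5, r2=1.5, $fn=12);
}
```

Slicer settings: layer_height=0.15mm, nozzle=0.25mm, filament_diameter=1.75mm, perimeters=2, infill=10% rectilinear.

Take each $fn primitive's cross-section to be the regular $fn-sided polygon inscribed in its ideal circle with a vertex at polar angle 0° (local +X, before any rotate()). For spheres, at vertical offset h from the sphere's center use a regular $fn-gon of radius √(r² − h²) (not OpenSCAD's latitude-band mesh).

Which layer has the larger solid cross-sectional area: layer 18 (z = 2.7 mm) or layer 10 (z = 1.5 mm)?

Layer 18 (z = 2.7): the r=3.5 sphere slices to a regular 12-gon of circumradius 3.407 (√(r²−h²) with h=0.8 from center) (area = (12/2)·3.407²·sin(360°/12) = 34.83 mm²); the sphere at (8.5, 9): section is a regular 12-gon, circumradius = √(r²−h²) = √(10²−3.7²) = 9.290 (area = (12/2)·9.290²·sin(360°/12) = 258.93 mm²); the cone at (10.5, 11.5) (r1=3.5→r2=1.5) has section circumradius 3.249 here — a regular 12-gon (area = (12/2)·3.249²·sin(360°/12) = 31.66 mm²); Taking the first minus the rest: starting from the r=3.5 sphere (34.83 mm²), the r=10 sphere at (8.5, 9) misses the remaining region (no effect); the cone at (10.5, 11.5) misses the remaining region (no effect) — area = 34.83 mm². So its area = 34.83 mm². Layer 10 (z = 1.5): the r=3.5 sphere contributes a regular 12-gon of circumradius √(3.5²−2²) = 2.872 (area = (12/2)·2.872²·sin(360°/12) = 24.75 mm²); the r=10 sphere at (8.5, 9) slices to a regular 12-gon of circumradius 9.682 (√(r²−h²) with h=2.5 from center) (area = (12/2)·9.682²·sin(360°/12) = 281.25 mm²); the cone at (10.5, 11.5): at t=0.057 of its height the radius interpolates to r₁+(r₂−r₁)t = 3.386, giving a regular 12-gon of that circumradius (area = (12/2)·3.386²·sin(360°/12) = 34.39 mm²); After the difference (first − rest): starting from the r=3.5 sphere (24.75 mm²), the r=10 sphere at (8.5, 9) misses the remaining region (no effect); the cone at (10.5, 11.5) misses the remaining region (no effect) — area = 24.75 mm². So its area = 24.75 mm². Layer 18 is larger (34.83 vs 24.75 mm²).

layer 18 (z = 2.7 mm)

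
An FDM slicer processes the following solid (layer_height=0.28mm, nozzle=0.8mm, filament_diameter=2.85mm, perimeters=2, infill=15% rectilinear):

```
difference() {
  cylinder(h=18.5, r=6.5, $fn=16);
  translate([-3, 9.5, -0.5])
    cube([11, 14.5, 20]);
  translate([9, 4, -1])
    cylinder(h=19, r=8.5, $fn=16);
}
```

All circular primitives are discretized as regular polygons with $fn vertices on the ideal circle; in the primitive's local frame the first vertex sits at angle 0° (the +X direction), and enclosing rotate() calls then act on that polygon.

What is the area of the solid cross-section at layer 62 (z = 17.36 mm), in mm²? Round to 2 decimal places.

At z = 17.36 mm: the cylinder: section is a regular 16-gon, circumradius r=6.5 (area = (16/2)·6.500²·sin(360°/16) = 129.35 mm²); the cube at (-3, 9.5) is present — its section is the full 11×14.5 rectangle (area 159.50 mm²); the cylinder at (9, 4): section is a regular 16-gon, circumradius r=8.5 (area = (16/2)·8.500²·sin(360°/16) = 221.19 mm²); Subtracting the remaining from the first: starting from the r=6.5 cylinder (129.35 mm²), the 11×14.5 cube at (-3, 9.5) misses the remaining region (no effect); the r=8.5 cylinder at (9, 4) partially overlaps it — only the 37.36 mm² overlap (of its 221.19 mm²) is removed, clipping the outline — area = 91.99 mm². Overall, the cross-section is a single solid region. Net area = 91.99 mm².

91.99 mm²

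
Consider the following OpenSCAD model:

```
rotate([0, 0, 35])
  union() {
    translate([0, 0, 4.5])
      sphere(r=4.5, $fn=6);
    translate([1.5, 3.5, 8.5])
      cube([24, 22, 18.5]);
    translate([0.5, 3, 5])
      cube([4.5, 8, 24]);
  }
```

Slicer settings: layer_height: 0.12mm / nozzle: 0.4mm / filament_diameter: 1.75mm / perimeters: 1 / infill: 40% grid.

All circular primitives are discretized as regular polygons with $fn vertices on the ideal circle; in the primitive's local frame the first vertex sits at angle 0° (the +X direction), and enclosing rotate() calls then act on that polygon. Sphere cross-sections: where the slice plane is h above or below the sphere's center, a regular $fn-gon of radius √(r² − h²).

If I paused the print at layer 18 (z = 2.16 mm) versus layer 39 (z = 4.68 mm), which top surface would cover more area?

layer 39 (z = 4.68 mm)

Layer 18 (z = 2.16): the r=4.5 sphere slices to a regular 6-gon of circumradius 3.844 (√(r²−h²) with h=2.34 from center) (area = (6/2)·3.844²·sin(360°/6) = 38.39 mm²); the cube at (1.5, 3.5) does not reach this height (z outside [8.5, 27]); the cube at (0.5, 3) is not intersected at this z (z outside [5, 29]); Combining (union): only the r=4.5 sphere is present, so the union is just that shape — area = 38.39 mm²; (rotated 35° about Z; rotation is an isometry so areas/perimeters/island counts are preserved). So its area = 38.39 mm². Layer 39 (z = 4.68): the sphere: section is a regular 6-gon, circumradius = √(r²−h²) = √(4.5²−0.18²) = 4.496 (area = (6/2)·4.496²·sin(360°/6) = 52.53 mm²); the cube at (1.5, 3.5) is not intersected at this z (z outside [8.5, 27]); the cube at (0.5, 3) does not reach this height (z outside [5, 29]); Combining (union): only the r=4.5 sphere is present, so the union is just that shape — area = 52.53 mm²; (rotated 35° about Z; rotation is an isometry so areas/perimeters/island counts are preserved). So its area = 52.53 mm². Layer 39 is larger (52.53 vs 38.39 mm²).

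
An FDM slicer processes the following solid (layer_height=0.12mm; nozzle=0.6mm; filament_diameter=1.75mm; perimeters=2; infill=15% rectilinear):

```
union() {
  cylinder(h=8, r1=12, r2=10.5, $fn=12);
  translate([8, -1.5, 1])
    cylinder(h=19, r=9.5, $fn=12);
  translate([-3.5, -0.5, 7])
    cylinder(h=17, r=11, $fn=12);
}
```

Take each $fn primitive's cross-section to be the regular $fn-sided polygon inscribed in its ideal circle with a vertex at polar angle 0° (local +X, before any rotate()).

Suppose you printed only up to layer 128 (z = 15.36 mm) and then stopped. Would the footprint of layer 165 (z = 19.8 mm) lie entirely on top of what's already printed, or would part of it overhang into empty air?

Compare the two slices. At z = 15.36: the cone does not reach this height (z outside [0, 8]); the cylinder at (8, -1.5): section is a regular 12-gon, circumradius r=9.5 (area = (12/2)·9.500²·sin(360°/12) = 270.75 mm²); the r=11 cylinder at (-3.5, -0.5) gives a regular 12-gon of circumradius 11 (constant along its height) (area = (12/2)·11.000²·sin(360°/12) = 363.00 mm²); Taking the union: the regions partially overlap — summed areas 633.75 mm² minus the doubly-counted overlap 96.86 mm² gives 536.89 mm² — area = 536.89 mm². At z = 19.8: the cone is absent (z outside [0, 8]); the r=9.5 cylinder at (8, -1.5) contributes a regular 12-gon of circumradius 9.5 (area = (12/2)·9.500²·sin(360°/12) = 270.75 mm²); the cylinder at (-3.5, -0.5): section is a regular 12-gon, circumradius r=11 (area = (12/2)·11.000²·sin(360°/12) = 363.00 mm²); Merging all regions: the regions partially overlap — summed areas 633.75 mm² minus the doubly-counted overlap 96.86 mm² gives 536.89 mm² — area = 536.89 mm². Checking containment: the cross-section at z = 19.8 is a subset of the cross-section at z = 15.36.

entirely on top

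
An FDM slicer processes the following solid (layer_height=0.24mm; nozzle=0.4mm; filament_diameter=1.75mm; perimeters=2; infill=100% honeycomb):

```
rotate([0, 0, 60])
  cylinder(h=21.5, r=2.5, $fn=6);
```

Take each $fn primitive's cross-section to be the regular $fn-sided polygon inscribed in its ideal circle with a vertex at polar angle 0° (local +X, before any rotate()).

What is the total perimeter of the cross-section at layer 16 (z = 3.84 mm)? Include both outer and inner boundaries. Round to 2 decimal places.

At z = 3.84 mm: the r=2.5 cylinder contributes a regular 6-gon of circumradius 2.5 (perimeter = 2·6·2.500·sin(180°/6) = 15.00 mm); (whole slice rotated 60° about Z — lengths, areas and connectivity unchanged). Overall, the cross-section is a single solid region. Total boundary length (outer) = 15.00 mm.

15.00 mm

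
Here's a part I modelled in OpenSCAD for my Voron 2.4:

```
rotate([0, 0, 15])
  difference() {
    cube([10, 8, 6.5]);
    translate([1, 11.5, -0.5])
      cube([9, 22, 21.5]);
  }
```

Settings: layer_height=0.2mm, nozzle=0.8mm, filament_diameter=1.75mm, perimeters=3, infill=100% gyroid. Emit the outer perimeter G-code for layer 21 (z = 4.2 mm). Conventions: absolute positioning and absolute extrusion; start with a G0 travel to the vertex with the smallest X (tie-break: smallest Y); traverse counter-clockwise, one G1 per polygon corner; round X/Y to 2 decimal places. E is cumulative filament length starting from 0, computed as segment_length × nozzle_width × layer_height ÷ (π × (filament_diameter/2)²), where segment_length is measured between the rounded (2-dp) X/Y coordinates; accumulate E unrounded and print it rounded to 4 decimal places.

G0 X-2.07 Y7.73 Z4.20
G1 X0.00 Y0.00 E0.5323
G1 X9.66 Y2.59 E1.1976
G1 X7.59 Y10.32 E1.7299
G1 X-2.07 Y7.73 E2.3952

At z = 4.2 mm: the cube is present — its section is the full 10×8 rectangle; the cube at (1, 11.5) (footprint 9×22) is included at this height; Subtracting the remaining from the first: starting from the 10×8 cube, the 9×22 cube at (1, 11.5) misses the remaining region (no effect) — 1 connected region; (rotated 15° about Z; rotation is an isometry so areas/perimeters/island counts are preserved). The outline is a single polygon with 4 vertices. Extrusion per mm of travel: 0.8 × 0.2 / (π × 0.875²) = 0.066520. Accumulating E over each segment gives final E = 2.3952.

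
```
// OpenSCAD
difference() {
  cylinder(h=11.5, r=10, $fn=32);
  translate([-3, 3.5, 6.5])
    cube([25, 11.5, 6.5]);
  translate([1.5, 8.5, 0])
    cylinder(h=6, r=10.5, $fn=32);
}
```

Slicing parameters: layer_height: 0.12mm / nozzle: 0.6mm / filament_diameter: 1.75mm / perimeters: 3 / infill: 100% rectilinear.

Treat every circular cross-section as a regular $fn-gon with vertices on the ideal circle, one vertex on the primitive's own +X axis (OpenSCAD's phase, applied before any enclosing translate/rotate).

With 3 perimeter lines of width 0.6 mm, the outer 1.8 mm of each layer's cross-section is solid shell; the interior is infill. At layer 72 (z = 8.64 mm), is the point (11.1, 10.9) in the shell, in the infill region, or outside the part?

At z = 8.64 mm: the r=10 cylinder contributes a regular 32-gon of circumradius 10; the cube at (-3, 3.5) is present — its section is the full 25×11.5 rectangle; the cylinder at (1.5, 8.5) is not intersected at this z (z outside [0, 6]); Subtracting the remaining from the first: starting from the r=10 cylinder, the 25×11.5 cube at (-3, 3.5) partially overlaps it — only the 62.83 mm² overlap (of its 287.50 mm²) is removed, clipping the outline — 1 connected region. Overall, the cross-section is a single solid region. The nearest boundary edge runs (-3.00, 3.50)→(9.34, 3.50); distance from the point to it = 7.61 mm. The point is not inside any of the regions above, so it lies outside the cross-section (7.61 mm from the nearest boundary).

outside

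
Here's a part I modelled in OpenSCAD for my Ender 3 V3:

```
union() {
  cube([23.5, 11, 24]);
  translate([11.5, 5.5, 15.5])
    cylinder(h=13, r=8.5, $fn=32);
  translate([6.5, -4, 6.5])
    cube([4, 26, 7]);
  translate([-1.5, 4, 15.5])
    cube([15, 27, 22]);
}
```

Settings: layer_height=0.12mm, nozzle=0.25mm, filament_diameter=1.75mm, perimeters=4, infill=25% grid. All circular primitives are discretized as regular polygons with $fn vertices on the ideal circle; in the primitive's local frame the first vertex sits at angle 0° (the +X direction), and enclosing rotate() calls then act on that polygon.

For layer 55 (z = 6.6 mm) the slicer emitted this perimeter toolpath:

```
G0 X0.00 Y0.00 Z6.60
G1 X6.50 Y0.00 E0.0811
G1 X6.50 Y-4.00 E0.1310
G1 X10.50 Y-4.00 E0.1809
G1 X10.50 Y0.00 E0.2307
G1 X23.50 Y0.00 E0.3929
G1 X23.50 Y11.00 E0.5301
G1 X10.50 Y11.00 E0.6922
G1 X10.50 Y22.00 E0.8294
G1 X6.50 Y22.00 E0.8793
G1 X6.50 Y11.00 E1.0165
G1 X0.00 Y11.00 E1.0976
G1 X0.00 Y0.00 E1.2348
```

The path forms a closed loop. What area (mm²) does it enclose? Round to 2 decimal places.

318.50 mm²

Apply the shoelace formula to the sequence of (X, Y) vertices; enclosed area = 318.50 mm².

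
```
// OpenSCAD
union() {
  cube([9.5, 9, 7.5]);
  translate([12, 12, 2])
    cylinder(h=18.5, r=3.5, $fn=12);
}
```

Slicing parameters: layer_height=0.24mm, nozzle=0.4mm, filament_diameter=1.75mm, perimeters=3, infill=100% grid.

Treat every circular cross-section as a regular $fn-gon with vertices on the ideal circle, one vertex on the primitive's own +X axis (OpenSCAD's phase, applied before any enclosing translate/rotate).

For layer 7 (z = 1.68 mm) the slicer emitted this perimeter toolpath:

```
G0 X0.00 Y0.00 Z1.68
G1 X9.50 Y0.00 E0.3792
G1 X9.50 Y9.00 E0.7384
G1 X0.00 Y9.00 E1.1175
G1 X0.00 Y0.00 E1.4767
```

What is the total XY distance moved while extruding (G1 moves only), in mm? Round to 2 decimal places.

37.00 mm

Sum the Euclidean lengths of each G1 segment: total = 37.00 mm.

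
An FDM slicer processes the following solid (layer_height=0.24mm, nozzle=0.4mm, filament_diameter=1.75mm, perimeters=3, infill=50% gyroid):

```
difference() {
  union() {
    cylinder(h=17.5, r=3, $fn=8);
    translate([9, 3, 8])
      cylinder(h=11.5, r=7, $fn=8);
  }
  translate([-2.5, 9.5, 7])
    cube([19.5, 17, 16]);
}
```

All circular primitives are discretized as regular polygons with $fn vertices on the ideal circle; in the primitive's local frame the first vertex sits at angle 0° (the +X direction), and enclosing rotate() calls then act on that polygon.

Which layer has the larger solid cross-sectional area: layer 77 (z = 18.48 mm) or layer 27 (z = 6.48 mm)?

Layer 77 (z = 18.48): the cylinder is not intersected at this z (z outside [0, 17.5]); the r=7 cylinder at (9, 3) gives a regular 8-gon of circumradius 7 (constant along its height) (area = (8/2)·7.000²·sin(360°/8) = 138.59 mm²); Merging all regions: only the r=7 cylinder at (9, 3) is present, so the union is just that shape — area = 138.59 mm²; the cube at (-2.5, 9.5) is present — its section is the full 19.5×17 rectangle (area 331.50 mm²); Subtracting the remaining from the first: starting from the result so far (138.59 mm²), the 19.5×17 cube at (-2.5, 9.5) partially overlaps it — only the 0.60 mm² overlap (of its 331.50 mm²) is removed, clipping the outline — area = 137.99 mm². So its area = 137.99 mm². Layer 27 (z = 6.48): the r=3 cylinder gives a regular 8-gon of circumradius 3 (constant along its height) (area = (8/2)·3.000²·sin(360°/8) = 25.46 mm²); the cylinder at (9, 3) is not intersected at this z (z outside [8, 19.5]); Taking the union: only the r=3 cylinder is present, so the union is just that shape — area = 25.46 mm²; the cube at (-2.5, 9.5) is not intersected at this z (z outside [7, 23]); Subtracting the remaining from the first: none of the subtracted shapes is present at this height, so the result so far is unchanged — area = 25.46 mm². So its area = 25.46 mm². Layer 77 is larger (137.99 vs 25.46 mm²).

layer 77 (z = 18.48 mm)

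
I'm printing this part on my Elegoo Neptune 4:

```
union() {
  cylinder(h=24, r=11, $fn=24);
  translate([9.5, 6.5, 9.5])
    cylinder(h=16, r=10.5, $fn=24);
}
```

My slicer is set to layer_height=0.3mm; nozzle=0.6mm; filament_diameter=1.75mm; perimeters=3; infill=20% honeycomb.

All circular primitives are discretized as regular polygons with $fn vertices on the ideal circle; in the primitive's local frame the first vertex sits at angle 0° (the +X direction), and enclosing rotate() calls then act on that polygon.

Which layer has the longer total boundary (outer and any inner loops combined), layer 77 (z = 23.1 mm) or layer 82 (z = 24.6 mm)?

Layer 77 (z = 23.1): the r=11 cylinder contributes a regular 24-gon of circumradius 11 (perimeter = 2·24·11.000·sin(180°/24) = 68.92 mm); the cylinder at (9.5, 6.5): section is a regular 24-gon, circumradius r=10.5 (perimeter = 2·24·10.500·sin(180°/24) = 65.79 mm); Combining (union): the regions partially overlap (shared area 125.25 mm²), so the edge portions inside another operand are dropped and the merged outline is re-measured after clipping — boundary = 91.75 mm. So its perimeter = 91.75 mm. Layer 82 (z = 24.6): the cylinder is not intersected at this z (z outside [0, 24]); the r=10.5 cylinder at (9.5, 6.5) gives a regular 24-gon of circumradius 10.5 (constant along its height) (perimeter = 2·24·10.500·sin(180°/24) = 65.79 mm); Combining (union): only the r=10.5 cylinder at (9.5, 6.5) is present, so the union is just that shape — boundary = 65.79 mm. So its perimeter = 65.79 mm. Layer 77 is larger (91.75 vs 65.79 mm).

layer 77 (z = 23.1 mm)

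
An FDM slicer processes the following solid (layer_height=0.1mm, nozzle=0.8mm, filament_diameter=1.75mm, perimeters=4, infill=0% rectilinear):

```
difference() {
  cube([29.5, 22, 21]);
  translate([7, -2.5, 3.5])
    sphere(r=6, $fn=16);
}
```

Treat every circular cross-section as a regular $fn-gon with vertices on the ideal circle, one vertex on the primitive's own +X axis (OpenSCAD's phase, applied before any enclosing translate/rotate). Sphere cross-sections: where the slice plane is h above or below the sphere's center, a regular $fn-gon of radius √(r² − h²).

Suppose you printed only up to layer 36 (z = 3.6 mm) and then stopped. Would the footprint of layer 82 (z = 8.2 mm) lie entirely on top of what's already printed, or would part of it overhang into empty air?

part overhangs

Compare the two slices. At z = 3.6: the 29.5×22 cube contributes its full rectangle (area 649.00 mm²); the sphere at (7, -2.5): section is a regular 16-gon, circumradius = √(r²−h²) = √(6²−0.1²) = 5.999 (area = (16/2)·5.999²·sin(360°/16) = 110.18 mm²); After the difference (first − rest): starting from the 29.5×22 cube (649.00 mm²), the r=6 sphere at (7, -2.5) partially overlaps it — only the 26.36 mm² overlap (of its 110.18 mm²) is removed, clipping the outline — area = 622.64 mm². At z = 8.2: the cube is present — its section is the full 29.5×22 rectangle (area 649.00 mm²); the sphere at (7, -2.5): section is a regular 16-gon, circumradius = √(r²−h²) = √(6²−4.7²) = 3.730 (area = (16/2)·3.730²·sin(360°/16) = 42.59 mm²); Subtracting the remaining from the first: starting from the 29.5×22 cube (649.00 mm²), the r=6 sphere at (7, -2.5) partially overlaps it — only the 4.43 mm² overlap (of its 42.59 mm²) is removed, clipping the outline — area = 644.57 mm². Checking containment: at z = 8.2 the cross-section extends beyond the z = 3.6 cross-section by about 21.93 mm².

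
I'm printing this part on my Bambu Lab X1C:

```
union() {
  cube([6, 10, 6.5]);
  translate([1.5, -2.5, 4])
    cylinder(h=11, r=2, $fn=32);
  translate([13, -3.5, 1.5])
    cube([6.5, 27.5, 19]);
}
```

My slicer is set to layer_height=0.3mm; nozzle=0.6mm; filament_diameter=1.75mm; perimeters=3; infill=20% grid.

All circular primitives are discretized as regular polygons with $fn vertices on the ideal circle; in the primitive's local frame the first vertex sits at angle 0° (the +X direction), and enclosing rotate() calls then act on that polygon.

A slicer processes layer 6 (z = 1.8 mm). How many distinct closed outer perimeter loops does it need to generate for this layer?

2

At z = 1.8 mm: the cube is present — its section is the full 6×10 rectangle; the cylinder at (1.5, -2.5) does not reach this height (z outside [4, 15]); the 6.5×27.5 cube at (13, -3.5) contributes its full rectangle; Combining (union): the 2 present regions are separate (no shared area or edge), so areas and boundary lengths simply add and each stays a separate island — 2 connected regions. The result has 2 disconnected regions.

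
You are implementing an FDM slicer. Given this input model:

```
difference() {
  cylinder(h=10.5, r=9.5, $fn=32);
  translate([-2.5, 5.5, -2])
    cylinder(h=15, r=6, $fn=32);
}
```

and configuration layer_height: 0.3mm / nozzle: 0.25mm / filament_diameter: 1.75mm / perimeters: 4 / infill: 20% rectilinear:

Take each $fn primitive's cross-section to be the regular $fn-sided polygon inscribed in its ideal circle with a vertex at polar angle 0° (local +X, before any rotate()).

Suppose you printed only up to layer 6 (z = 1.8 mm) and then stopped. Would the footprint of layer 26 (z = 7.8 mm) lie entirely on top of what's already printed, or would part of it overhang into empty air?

Compare the two slices. At z = 1.8: the cylinder: section is a regular 32-gon, circumradius r=9.5 (area = (32/2)·9.500²·sin(360°/32) = 281.71 mm²); the r=6 cylinder at (-2.5, 5.5) contributes a regular 32-gon of circumradius 6 (area = (32/2)·6.000²·sin(360°/32) = 112.37 mm²); Subtracting the remaining from the first: starting from the r=9.5 cylinder (281.71 mm²), the r=6 cylinder at (-2.5, 5.5) partially overlaps it — only the 88.99 mm² overlap (of its 112.37 mm²) is removed, clipping the outline — area = 192.72 mm². At z = 7.8: the r=9.5 cylinder gives a regular 32-gon of circumradius 9.5 (constant along its height) (area = (32/2)·9.500²·sin(360°/32) = 281.71 mm²); the cylinder at (-2.5, 5.5): section is a regular 32-gon, circumradius r=6 (area = (32/2)·6.000²·sin(360°/32) = 112.37 mm²); After the difference (first − rest): starting from the r=9.5 cylinder (281.71 mm²), the r=6 cylinder at (-2.5, 5.5) partially overlaps it — only the 88.99 mm² overlap (of its 112.37 mm²) is removed, clipping the outline — area = 192.72 mm². Checking containment: the cross-section at z = 7.8 is a subset of the cross-section at z = 1.8.

entirely on top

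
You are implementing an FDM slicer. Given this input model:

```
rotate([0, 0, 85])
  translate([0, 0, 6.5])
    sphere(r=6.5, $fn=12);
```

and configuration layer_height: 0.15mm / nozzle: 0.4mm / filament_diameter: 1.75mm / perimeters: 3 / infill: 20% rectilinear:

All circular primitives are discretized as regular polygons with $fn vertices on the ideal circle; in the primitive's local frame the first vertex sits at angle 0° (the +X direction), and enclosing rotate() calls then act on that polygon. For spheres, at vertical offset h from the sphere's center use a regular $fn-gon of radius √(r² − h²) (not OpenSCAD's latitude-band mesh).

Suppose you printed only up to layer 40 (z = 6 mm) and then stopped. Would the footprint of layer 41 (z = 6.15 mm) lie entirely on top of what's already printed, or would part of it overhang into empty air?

Compare the two slices. At z = 6: the sphere: section is a regular 12-gon, circumradius = √(r²−h²) = √(6.5²−0.5²) = 6.481 (area = (12/2)·6.481²·sin(360°/12) = 126.00 mm²); (rotated 85° about Z; rotation is an isometry so areas/perimeters/island counts are preserved). At z = 6.15: the r=6.5 sphere contributes a regular 12-gon of circumradius √(6.5²−0.35²) = 6.491 (area = (12/2)·6.491²·sin(360°/12) = 126.38 mm²); (rotated 85° about Z; rotation is an isometry so areas/perimeters/island counts are preserved). Checking containment: the cross-section at z = 6.15 is a subset of the cross-section at z = 6.

entirely on top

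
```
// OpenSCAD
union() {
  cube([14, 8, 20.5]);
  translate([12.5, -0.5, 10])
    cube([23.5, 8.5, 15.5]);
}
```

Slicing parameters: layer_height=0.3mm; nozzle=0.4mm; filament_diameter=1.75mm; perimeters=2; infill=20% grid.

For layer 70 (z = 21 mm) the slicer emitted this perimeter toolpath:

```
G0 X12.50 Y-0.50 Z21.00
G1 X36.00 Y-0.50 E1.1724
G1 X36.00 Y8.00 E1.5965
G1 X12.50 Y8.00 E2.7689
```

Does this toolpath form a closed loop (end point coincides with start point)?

no

Start point (G0): (12.50, -0.50). End point (last G1): the path does not return to the start — open.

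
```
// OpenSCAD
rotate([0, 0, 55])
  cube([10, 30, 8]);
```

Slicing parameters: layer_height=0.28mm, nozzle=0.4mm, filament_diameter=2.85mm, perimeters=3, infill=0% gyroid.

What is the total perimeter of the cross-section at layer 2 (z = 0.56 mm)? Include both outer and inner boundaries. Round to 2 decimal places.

80.00 mm

At z = 0.56 mm: the cube (footprint 10×30) is included at this height (perimeter 80.00 mm); (whole slice rotated 55° about Z — lengths, areas and connectivity unchanged). Overall, the cross-section is a single solid region. Total boundary length (outer) = 80.00 mm.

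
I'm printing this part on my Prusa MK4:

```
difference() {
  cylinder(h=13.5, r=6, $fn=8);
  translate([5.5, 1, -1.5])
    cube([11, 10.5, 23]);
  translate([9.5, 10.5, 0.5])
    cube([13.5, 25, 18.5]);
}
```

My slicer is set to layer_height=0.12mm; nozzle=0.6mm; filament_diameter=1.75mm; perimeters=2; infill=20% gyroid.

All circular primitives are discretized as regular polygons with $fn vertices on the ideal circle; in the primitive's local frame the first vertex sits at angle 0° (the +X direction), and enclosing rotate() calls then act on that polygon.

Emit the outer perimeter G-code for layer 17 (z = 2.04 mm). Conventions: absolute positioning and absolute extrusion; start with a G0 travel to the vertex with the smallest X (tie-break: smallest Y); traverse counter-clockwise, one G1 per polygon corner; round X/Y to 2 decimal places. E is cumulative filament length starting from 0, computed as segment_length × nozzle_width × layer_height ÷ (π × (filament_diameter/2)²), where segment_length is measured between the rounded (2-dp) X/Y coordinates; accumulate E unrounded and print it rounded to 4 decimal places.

G0 X-6.00 Y0.00 Z2.04
G1 X-4.24 Y-4.24 E0.1374
G1 X0.00 Y-6.00 E0.2748
G1 X4.24 Y-4.24 E0.4123
G1 X6.00 Y0.00 E0.5497
G1 X5.59 Y1.00 E0.5820
G1 X5.50 Y1.00 E0.5847
G1 X5.50 Y1.21 E0.5910
G1 X4.24 Y4.24 E0.6892
G1 X0.00 Y6.00 E0.8267
G1 X-4.24 Y4.24 E0.9641
G1 X-6.00 Y0.00 E1.1015

At z = 2.04 mm: the r=6 cylinder gives a regular 8-gon of circumradius 6 (constant along its height); the cube at (5.5, 1) is present — its section is the full 11×10.5 rectangle; the 13.5×25 cube at (9.5, 10.5) contributes its full rectangle; Taking the first minus the rest: starting from the r=6 cylinder, the 11×10.5 cube at (5.5, 1) partially overlaps it — only the 0.01 mm² overlap (of its 115.50 mm²) is removed, clipping the outline; the 13.5×25 cube at (9.5, 10.5) misses the remaining region (no effect) — 1 connected region. The outline is a single polygon with 11 vertices. Extrusion per mm of travel: 0.6 × 0.12 / (π × 0.875²) = 0.029934. Accumulating E over each segment gives final E = 1.1015.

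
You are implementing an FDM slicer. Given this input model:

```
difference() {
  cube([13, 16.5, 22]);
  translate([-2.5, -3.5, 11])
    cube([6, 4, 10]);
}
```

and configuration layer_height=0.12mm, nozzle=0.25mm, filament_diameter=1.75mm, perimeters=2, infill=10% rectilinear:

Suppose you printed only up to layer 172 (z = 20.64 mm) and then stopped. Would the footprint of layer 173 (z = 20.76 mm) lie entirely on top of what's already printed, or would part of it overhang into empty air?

Compare the two slices. At z = 20.64: the cube is present — its section is the full 13×16.5 rectangle (area 214.50 mm²); the cube at (-2.5, -3.5) (footprint 6×4) is included at this height (area 24.00 mm²); Taking the first minus the rest: starting from the 13×16.5 cube (214.50 mm²), the 6×4 cube at (-2.5, -3.5) partially overlaps it — only the 1.75 mm² overlap (of its 24.00 mm²) is removed, clipping the outline — area = 212.75 mm². At z = 20.76: the cube (footprint 13×16.5) is included at this height (area 214.50 mm²); the 6×4 cube at (-2.5, -3.5) contributes its full rectangle (area 24.00 mm²); Subtracting the remaining from the first: starting from the 13×16.5 cube (214.50 mm²), the 6×4 cube at (-2.5, -3.5) partially overlaps it — only the 1.75 mm² overlap (of its 24.00 mm²) is removed, clipping the outline — area = 212.75 mm². Checking containment: the cross-section at z = 20.76 is a subset of the cross-section at z = 20.64.

entirely on top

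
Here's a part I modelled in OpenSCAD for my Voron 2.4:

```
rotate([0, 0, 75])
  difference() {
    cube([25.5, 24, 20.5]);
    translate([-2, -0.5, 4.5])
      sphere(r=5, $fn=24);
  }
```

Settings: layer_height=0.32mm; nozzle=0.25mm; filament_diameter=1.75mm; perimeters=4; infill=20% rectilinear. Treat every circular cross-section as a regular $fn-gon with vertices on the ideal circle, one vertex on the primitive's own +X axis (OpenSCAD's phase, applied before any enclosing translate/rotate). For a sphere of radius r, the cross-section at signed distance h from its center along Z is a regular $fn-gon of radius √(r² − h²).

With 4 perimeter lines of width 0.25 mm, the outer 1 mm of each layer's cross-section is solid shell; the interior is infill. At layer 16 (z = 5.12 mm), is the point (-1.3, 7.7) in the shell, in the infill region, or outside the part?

infill

At z = 5.12 mm: the cube is present — its section is the full 25.5×24 rectangle; the sphere at (-2, -0.5): section is a regular 24-gon, circumradius = √(r²−h²) = √(5²−0.62²) = 4.961; After the difference (first − rest): starting from the 25.5×24 cube, the r=5 sphere at (-2, -0.5) partially overlaps it — only the 8.06 mm² overlap (of its 76.45 mm²) is removed, clipping the outline — 1 connected region; (whole slice rotated 75° about Z — lengths, areas and connectivity unchanged). Overall, the cross-section is a single solid region. Undo the 75° rotation: the query point maps to (7.101, 3.249) in the un-rotated model frame. The nearest boundary edge runs (25.50, 0.00)→(2.90, 0.00); distance from the point to it = 3.25 mm. The point is inside the cross-section and 3.25 mm from the nearest boundary — more than the 1 mm shell width (4 × 0.25), so it's in the infill interior.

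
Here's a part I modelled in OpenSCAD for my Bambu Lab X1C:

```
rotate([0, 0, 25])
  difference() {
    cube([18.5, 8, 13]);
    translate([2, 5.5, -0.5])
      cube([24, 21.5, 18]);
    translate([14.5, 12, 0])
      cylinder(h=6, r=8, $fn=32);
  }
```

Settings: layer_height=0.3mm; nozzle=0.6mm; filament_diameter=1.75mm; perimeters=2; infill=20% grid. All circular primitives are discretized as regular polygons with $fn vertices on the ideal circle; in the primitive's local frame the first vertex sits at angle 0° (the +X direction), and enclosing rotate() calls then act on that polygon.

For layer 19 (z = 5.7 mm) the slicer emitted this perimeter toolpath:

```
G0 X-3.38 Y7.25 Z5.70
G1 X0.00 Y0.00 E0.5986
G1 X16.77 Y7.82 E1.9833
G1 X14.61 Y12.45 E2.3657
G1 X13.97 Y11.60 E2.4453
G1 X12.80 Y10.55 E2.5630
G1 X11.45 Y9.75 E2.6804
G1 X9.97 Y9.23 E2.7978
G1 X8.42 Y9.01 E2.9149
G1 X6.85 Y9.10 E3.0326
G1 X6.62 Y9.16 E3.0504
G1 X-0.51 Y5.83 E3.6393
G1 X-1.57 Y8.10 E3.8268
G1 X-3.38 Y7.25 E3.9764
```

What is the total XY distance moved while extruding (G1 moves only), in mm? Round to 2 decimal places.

53.14 mm

Sum the Euclidean lengths of each G1 segment: total = 53.14 mm.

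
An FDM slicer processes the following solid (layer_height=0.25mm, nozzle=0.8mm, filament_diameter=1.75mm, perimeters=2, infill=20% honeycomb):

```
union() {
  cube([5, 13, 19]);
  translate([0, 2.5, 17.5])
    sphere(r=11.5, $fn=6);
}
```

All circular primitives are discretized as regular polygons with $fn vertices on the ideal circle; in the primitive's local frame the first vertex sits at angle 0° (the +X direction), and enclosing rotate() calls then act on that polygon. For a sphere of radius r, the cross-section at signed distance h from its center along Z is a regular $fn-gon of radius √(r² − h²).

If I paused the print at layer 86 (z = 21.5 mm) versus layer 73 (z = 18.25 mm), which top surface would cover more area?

Layer 86 (z = 21.5): the cube does not reach this height (z outside [0, 19]); the sphere at (0, 2.5): section is a regular 6-gon, circumradius = √(r²−h²) = √(11.5²−4²) = 10.782 (area = (6/2)·10.782²·sin(360°/6) = 302.03 mm²); Merging all regions: only the r=11.5 sphere at (0, 2.5) is present, so the union is just that shape — area = 302.03 mm². So its area = 302.03 mm². Layer 73 (z = 18.25): the cube is present — its section is the full 5×13 rectangle (area 65.00 mm²); the r=11.5 sphere at (0, 2.5) contributes a regular 6-gon of circumradius √(11.5²−0.75²) = 11.476 (area = (6/2)·11.476²·sin(360°/6) = 342.13 mm²); Taking the union: the regions partially overlap — summed areas 407.13 mm² minus the doubly-counted overlap 62.19 mm² gives 344.94 mm² — area = 344.94 mm². So its area = 344.94 mm². Layer 73 is larger (344.94 vs 302.03 mm²).

layer 73 (z = 18.25 mm)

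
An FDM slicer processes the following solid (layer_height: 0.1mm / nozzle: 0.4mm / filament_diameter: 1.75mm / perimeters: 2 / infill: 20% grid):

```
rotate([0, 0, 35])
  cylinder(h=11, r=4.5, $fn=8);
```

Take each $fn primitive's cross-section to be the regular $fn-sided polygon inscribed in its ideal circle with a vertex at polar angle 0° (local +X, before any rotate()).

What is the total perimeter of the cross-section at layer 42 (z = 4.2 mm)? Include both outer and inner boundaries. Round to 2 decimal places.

At z = 4.2 mm: the cylinder: section is a regular 8-gon, circumradius r=4.5 (perimeter = 2·8·4.500·sin(180°/8) = 27.55 mm); (whole slice rotated 35° about Z — lengths, areas and connectivity unchanged). Overall, the cross-section is a single solid region. Total boundary length (outer) = 27.55 mm.

27.55 mm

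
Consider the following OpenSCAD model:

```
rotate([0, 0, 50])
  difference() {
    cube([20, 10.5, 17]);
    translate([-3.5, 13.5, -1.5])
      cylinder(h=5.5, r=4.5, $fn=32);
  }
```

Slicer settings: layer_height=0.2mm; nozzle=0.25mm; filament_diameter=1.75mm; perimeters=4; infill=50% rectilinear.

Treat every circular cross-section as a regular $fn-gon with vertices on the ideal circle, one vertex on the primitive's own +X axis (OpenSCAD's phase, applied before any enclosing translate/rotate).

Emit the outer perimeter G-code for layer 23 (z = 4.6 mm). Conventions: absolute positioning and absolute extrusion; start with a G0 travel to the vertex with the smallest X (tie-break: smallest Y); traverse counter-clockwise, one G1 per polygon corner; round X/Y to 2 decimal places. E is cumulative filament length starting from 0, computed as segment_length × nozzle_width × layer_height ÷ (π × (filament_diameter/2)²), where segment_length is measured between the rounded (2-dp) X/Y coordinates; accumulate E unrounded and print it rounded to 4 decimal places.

At z = 4.6 mm: the cube is present — its section is the full 20×10.5 rectangle; the cylinder at (-3.5, 13.5) does not reach this height (z outside [-1.5, 4]); Subtracting the remaining from the first: none of the subtracted shapes is present at this height, so the 20×10.5 cube is unchanged — 1 connected region; (rotated 50° about Z; rotation is an isometry so areas/perimeters/island counts are preserved). The outline is a single polygon with 4 vertices. Extrusion per mm of travel: 0.25 × 0.2 / (π × 0.875²) = 0.020788. Accumulating E over each segment gives final E = 1.2681.

G0 X-8.04 Y6.75 Z4.60
G1 X0.00 Y0.00 E0.2182
G1 X12.86 Y15.32 E0.6340
G1 X4.81 Y22.07 E0.8524
G1 X-8.04 Y6.75 E1.2681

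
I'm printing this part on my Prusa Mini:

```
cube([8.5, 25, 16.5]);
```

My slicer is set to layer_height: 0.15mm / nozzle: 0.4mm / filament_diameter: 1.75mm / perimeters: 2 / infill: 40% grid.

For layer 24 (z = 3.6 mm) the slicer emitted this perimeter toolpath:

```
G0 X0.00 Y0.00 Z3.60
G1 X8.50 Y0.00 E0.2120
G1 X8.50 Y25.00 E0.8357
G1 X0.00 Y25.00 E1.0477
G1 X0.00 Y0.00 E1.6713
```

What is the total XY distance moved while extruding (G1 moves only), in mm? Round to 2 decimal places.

67.00 mm

Sum the Euclidean lengths of each G1 segment: total = 67.00 mm.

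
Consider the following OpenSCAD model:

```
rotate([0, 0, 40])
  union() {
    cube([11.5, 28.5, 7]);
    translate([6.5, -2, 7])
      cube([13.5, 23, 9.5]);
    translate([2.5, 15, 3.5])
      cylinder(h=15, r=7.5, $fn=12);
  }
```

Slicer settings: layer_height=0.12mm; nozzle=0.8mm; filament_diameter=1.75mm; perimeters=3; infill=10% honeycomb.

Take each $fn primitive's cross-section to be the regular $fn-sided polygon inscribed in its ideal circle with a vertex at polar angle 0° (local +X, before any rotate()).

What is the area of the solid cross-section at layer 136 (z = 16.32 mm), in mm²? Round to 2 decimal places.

At z = 16.32 mm: the cube does not reach this height (z outside [0, 7]); the cube at (6.5, -2) (footprint 13.5×23) is included at this height (area 310.50 mm²); the cylinder at (2.5, 15): section is a regular 12-gon, circumradius r=7.5 (area = (12/2)·7.500²·sin(360°/12) = 168.75 mm²); Combining (union): the regions partially overlap — summed areas 479.25 mm² minus the doubly-counted overlap 28.68 mm² gives 450.57 mm² — area = 450.57 mm²; (whole slice rotated 40° about Z — lengths, areas and connectivity unchanged). Overall, the cross-section is a single solid region. Net area = 450.57 mm².

450.57 mm²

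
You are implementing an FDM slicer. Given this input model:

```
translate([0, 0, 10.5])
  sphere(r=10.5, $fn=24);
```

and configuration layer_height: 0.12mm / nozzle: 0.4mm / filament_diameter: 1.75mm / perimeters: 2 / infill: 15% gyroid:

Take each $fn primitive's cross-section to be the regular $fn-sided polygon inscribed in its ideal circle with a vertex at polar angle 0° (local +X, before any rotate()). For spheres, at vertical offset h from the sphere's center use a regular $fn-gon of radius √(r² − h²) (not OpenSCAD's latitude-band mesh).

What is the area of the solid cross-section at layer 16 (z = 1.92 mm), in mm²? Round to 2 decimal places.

At z = 1.92 mm: the r=10.5 sphere slices to a regular 24-gon of circumradius 6.053 (√(r²−h²) with h=8.58 from center) (area = (24/2)·6.053²·sin(360°/24) = 113.78 mm²). Overall, the cross-section is a single solid region. Net area = 113.78 mm².

113.78 mm²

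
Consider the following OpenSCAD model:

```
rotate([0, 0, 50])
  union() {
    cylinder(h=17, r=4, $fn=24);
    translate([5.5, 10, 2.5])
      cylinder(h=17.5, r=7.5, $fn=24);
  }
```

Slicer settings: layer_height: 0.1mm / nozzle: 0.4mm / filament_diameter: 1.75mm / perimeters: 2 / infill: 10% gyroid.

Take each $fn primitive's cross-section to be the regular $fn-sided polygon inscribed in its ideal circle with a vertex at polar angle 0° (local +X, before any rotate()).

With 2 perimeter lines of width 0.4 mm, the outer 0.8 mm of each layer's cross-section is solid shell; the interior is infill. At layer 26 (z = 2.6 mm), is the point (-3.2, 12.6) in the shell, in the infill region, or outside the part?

At z = 2.6 mm: the cylinder: section is a regular 24-gon, circumradius r=4; the r=7.5 cylinder at (5.5, 10) contributes a regular 24-gon of circumradius 7.5; Merging all regions: the regions partially overlap (shared area 0.03 mm²), so overlapping operands fuse into one piece — 1 connected region; (whole slice rotated 50° about Z — lengths, areas and connectivity unchanged). Overall, the cross-section is a single solid region. Undo the 50° rotation: the query point maps to (7.595, 10.550) in the un-rotated model frame. The nearest boundary edge runs (12.74, 11.94)→(13.00, 10.00); distance from the point to it = 5.29 mm. The point is inside the cross-section and 5.29 mm from the nearest boundary — more than the 0.8 mm shell width (2 × 0.4), so it's in the infill interior.

infill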